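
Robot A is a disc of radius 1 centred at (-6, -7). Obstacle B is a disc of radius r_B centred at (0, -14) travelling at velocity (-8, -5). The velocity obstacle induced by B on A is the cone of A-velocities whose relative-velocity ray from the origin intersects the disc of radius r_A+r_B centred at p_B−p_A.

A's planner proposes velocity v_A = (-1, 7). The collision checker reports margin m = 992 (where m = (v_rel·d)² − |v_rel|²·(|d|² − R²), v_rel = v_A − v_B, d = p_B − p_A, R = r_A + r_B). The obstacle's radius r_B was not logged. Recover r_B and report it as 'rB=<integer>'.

m = 992
d = (6, -7);  v_rel = (7, 12),  |v_rel|² = 193
v_rel×d = (7)·(-7) − (12)·(6) = -121
since m = R²·193 − (-121)²:  R² = (14641 + 992) / 193 = 81
R = √81 = 9  ⇒  r_B = 9 − 1 = 8

rB=8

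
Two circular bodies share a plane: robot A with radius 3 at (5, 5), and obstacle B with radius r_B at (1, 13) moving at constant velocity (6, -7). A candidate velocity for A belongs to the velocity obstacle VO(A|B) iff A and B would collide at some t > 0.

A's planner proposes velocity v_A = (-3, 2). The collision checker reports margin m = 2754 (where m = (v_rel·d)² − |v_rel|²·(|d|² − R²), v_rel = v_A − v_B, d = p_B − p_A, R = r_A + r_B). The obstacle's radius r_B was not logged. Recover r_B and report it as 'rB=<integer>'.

m = 2754
d = (-4, 8);  v_rel = (-9, 9),  |v_rel|² = 162
v_rel×d = (-9)·(8) − (9)·(-4) = -36
since m = R²·162 − (-36)²:  R² = (1296 + 2754) / 162 = 25
R = √25 = 5  ⇒  r_B = 5 − 3 = 2

rB=2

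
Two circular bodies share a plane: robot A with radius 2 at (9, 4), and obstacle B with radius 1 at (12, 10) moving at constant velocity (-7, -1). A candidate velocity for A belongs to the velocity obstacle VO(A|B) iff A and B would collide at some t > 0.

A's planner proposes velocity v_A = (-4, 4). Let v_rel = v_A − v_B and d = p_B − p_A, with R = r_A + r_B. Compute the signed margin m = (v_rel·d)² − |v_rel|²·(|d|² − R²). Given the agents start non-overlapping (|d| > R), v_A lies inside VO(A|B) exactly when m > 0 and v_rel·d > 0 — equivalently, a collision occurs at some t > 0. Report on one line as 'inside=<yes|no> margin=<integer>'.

d = (3, 6),  |d|² = 45;  R = 2+1 = 3,  c = 45−3² = 36
v_rel = (3, 5),  |v_rel|² = 34;  v_rel·d = (3)·(3) + (5)·(6) = 39
34·t² − 78·t + 36 = 0  ⇒  m = 39² − 34·36 = 297
m = 297 > 0,  v_rel·d = 39 > 0  ⇒  inside

inside=yes margin=297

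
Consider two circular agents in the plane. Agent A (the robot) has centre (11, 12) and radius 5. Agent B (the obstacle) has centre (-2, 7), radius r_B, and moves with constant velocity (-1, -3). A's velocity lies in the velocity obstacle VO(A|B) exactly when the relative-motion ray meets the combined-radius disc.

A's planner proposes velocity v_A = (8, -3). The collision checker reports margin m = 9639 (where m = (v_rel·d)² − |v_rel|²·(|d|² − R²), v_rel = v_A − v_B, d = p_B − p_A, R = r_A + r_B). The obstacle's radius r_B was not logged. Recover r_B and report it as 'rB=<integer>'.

m = 9639
d = (-13, -5);  v_rel = (9, 0),  |v_rel|² = 81
v_rel×d = (9)·(-5) − (0)·(-13) = -45
since m = R²·81 − (-45)²:  R² = (2025 + 9639) / 81 = 144
R = √144 = 12  ⇒  r_B = 12 − 5 = 7

rB=7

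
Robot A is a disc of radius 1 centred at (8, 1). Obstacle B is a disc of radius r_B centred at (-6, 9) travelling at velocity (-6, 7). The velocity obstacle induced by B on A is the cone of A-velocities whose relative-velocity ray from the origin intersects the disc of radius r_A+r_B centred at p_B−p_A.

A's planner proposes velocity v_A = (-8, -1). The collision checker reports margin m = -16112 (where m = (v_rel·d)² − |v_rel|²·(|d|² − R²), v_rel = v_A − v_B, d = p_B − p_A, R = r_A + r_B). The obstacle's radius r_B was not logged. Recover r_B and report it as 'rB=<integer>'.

m = -16112
d = (-14, 8);  v_rel = (-2, -8),  |v_rel|² = 68
v_rel×d = (-2)·(8) − (-8)·(-14) = -128
since m = R²·68 − (-128)²:  R² = (16384 + -16112) / 68 = 4
R = √4 = 2  ⇒  r_B = 2 − 1 = 1

rB=1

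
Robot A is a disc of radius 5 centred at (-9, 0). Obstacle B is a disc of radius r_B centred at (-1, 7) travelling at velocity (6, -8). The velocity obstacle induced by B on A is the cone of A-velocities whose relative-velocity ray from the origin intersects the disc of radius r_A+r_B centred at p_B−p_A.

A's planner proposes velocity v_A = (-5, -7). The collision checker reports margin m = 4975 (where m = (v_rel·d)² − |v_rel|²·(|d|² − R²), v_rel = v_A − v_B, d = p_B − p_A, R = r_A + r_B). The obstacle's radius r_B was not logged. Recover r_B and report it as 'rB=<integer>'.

m = 4975
d = (8, 7);  v_rel = (-11, 1),  |v_rel|² = 122
v_rel×d = (-11)·(7) − (1)·(8) = -85
since m = R²·122 − (-85)²:  R² = (7225 + 4975) / 122 = 100
R = √100 = 10  ⇒  r_B = 10 − 5 = 5

rB=5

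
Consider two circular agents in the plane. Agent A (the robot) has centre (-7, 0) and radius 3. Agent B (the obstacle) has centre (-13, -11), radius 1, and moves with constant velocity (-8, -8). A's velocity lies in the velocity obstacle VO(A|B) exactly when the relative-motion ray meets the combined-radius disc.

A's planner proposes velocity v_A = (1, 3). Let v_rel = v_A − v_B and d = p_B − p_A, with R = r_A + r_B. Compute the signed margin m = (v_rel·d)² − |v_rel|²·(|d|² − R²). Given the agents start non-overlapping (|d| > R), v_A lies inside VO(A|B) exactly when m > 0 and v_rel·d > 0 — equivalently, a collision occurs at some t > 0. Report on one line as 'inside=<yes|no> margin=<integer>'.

d = (-6, -11),  |d|² = 157;  R = 3+1 = 4,  c = 157−4² = 141
v_rel = (9, 11),  |v_rel|² = 202;  v_rel·d = (9)·(-6) + (11)·(-11) = -175
202·t² + 350·t + 141 = 0  ⇒  m = (-175)² − 202·141 = 2143
m = 2143 > 0,  v_rel·d = -175 < 0  ⇒  outside

inside=no margin=2143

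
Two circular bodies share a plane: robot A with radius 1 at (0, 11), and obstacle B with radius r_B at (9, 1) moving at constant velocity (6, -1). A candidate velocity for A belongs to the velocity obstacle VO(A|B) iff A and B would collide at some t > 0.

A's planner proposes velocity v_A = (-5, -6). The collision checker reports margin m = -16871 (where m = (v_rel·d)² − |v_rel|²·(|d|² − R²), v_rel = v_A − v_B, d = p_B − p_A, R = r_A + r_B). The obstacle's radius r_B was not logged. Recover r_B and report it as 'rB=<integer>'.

m = -16871
d = (9, -10);  v_rel = (-11, -5),  |v_rel|² = 146
v_rel×d = (-11)·(-10) − (-5)·(9) = 155
since m = R²·146 − 155²:  R² = (24025 + -16871) / 146 = 49
R = √49 = 7  ⇒  r_B = 7 − 1 = 6

rB=6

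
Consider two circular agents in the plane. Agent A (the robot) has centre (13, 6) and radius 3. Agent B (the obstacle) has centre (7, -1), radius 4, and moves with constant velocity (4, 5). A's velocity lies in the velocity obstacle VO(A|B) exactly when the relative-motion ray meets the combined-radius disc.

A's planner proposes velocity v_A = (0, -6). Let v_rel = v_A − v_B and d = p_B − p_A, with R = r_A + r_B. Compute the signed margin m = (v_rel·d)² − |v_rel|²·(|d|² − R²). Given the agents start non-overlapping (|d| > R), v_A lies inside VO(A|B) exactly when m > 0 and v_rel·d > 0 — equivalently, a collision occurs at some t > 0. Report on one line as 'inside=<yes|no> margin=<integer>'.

d = (-6, -7),  |d|² = 85;  R = 3+4 = 7,  c = 85−7² = 36
v_rel = (-4, -11),  |v_rel|² = 137;  v_rel·d = (-4)·(-6) + (-11)·(-7) = 101
137·t² − 202·t + 36 = 0  ⇒  m = 101² − 137·36 = 5269
m = 5269 > 0,  v_rel·d = 101 > 0  ⇒  inside

inside=yes margin=5269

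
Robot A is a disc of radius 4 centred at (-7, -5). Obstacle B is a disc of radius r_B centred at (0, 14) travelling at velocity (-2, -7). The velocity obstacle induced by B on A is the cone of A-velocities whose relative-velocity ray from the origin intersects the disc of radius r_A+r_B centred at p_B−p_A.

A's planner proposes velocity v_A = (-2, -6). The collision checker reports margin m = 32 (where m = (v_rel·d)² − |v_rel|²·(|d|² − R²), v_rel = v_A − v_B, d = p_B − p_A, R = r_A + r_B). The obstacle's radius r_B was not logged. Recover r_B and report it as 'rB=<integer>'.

m = 32
d = (7, 19);  v_rel = (0, 1),  |v_rel|² = 1
v_rel×d = (0)·(19) − (1)·(7) = -7
since m = R²·1 − (-7)²:  R² = (49 + 32) / 1 = 81
R = √81 = 9  ⇒  r_B = 9 − 4 = 5

rB=5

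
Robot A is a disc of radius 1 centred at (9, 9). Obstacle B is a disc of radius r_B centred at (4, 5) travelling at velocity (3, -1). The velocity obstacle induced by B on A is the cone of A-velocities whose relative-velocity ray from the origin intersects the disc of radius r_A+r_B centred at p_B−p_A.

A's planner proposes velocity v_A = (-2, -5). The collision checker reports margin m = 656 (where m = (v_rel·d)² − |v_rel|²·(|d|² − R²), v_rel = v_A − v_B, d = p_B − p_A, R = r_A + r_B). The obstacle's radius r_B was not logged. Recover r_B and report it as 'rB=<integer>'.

m = 656
d = (-5, -4);  v_rel = (-5, -4),  |v_rel|² = 41
v_rel×d = (-5)·(-4) − (-4)·(-5) = 0
since m = R²·41 − 0²:  R² = (0 + 656) / 41 = 16
R = √16 = 4  ⇒  r_B = 4 − 1 = 3

rB=3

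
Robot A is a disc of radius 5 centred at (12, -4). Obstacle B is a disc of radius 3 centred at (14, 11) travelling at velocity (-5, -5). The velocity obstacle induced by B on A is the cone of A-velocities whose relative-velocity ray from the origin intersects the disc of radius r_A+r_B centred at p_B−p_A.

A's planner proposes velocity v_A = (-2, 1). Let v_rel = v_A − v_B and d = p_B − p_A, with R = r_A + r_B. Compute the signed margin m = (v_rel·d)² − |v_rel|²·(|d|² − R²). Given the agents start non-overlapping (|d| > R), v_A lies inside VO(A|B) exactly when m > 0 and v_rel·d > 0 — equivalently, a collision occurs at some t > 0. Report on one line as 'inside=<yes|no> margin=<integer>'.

d = (2, 15),  |d|² = 229;  R = 5+3 = 8,  c = 229−8² = 165
v_rel = (3, 6),  |v_rel|² = 45;  v_rel·d = (3)·(2) + (6)·(15) = 96
45·t² − 192·t + 165 = 0  ⇒  m = 96² − 45·165 = 1791
m = 1791 > 0,  v_rel·d = 96 > 0  ⇒  inside

inside=yes margin=1791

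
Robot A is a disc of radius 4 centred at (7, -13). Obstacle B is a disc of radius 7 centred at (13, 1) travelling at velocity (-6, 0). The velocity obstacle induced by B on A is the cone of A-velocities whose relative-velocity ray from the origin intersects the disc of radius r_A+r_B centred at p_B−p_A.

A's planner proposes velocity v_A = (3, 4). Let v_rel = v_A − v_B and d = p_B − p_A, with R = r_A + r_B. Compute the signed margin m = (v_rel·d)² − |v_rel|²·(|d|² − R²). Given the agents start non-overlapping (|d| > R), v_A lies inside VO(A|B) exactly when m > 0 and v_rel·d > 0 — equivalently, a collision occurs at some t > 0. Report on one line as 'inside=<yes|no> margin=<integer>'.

d = (6, 14),  |d|² = 232;  R = 4+7 = 11,  c = 232−11² = 111
v_rel = (9, 4),  |v_rel|² = 97;  v_rel·d = (9)·(6) + (4)·(14) = 110
97·t² − 220·t + 111 = 0  ⇒  m = 110² − 97·111 = 1333
m = 1333 > 0,  v_rel·d = 110 > 0  ⇒  inside

inside=yes margin=1333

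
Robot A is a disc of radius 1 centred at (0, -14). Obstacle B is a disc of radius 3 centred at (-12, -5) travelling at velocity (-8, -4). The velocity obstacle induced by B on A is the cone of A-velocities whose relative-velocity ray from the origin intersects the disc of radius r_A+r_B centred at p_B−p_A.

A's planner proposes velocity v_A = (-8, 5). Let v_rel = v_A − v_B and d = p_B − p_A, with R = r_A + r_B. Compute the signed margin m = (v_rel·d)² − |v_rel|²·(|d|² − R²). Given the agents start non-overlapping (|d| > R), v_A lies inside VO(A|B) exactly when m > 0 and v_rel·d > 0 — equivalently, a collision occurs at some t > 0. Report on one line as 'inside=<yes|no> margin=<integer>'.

d = (-12, 9),  |d|² = 225;  R = 1+3 = 4,  c = 225−4² = 209
v_rel = (0, 9),  |v_rel|² = 81;  v_rel·d = (0)·(-12) + (9)·(9) = 81
81·t² − 162·t + 209 = 0  ⇒  m = 81² − 81·209 = -10368
m = -10368 < 0,  v_rel·d = 81 > 0  ⇒  outside

inside=no margin=-10368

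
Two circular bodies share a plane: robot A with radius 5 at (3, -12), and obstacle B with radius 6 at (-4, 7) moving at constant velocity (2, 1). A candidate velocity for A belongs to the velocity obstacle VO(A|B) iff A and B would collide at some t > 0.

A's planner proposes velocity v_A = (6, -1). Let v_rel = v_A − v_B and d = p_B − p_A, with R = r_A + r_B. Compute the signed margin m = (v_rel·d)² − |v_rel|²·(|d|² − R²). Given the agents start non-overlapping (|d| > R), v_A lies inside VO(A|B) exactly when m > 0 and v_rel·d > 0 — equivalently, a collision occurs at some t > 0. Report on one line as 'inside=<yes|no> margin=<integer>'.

d = (-7, 19),  |d|² = 410;  R = 5+6 = 11,  c = 410−11² = 289
v_rel = (4, -2),  |v_rel|² = 20;  v_rel·d = (4)·(-7) + (-2)·(19) = -66
20·t² + 132·t + 289 = 0  ⇒  m = (-66)² − 20·289 = -1424
m = -1424 < 0,  v_rel·d = -66 < 0  ⇒  outside

inside=no margin=-1424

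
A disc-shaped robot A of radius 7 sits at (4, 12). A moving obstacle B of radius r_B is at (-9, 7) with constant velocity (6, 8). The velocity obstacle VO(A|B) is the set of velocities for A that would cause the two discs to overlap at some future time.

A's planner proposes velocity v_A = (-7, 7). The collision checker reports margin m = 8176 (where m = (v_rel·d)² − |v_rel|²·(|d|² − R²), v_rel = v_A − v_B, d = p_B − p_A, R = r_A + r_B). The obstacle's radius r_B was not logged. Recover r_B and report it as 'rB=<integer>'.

m = 8176
d = (-13, -5);  v_rel = (-13, -1),  |v_rel|² = 170
v_rel×d = (-13)·(-5) − (-1)·(-13) = 52
since m = R²·170 − 52²:  R² = (2704 + 8176) / 170 = 64
R = √64 = 8  ⇒  r_B = 8 − 7 = 1

rB=1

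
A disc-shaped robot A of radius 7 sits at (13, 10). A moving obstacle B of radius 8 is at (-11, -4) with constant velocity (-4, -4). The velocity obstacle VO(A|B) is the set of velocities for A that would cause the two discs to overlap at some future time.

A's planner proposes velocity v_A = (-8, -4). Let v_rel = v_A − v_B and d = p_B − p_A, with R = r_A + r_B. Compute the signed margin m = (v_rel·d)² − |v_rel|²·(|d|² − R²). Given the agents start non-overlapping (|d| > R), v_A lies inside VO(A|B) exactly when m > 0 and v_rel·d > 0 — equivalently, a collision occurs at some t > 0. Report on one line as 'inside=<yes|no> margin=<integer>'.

d = (-24, -14),  |d|² = 772;  R = 7+8 = 15,  c = 772−15² = 547
v_rel = (-4, 0),  |v_rel|² = 16;  v_rel·d = (-4)·(-24) + (0)·(-14) = 96
16·t² − 192·t + 547 = 0  ⇒  m = 96² − 16·547 = 464
m = 464 > 0,  v_rel·d = 96 > 0  ⇒  inside

inside=yes margin=464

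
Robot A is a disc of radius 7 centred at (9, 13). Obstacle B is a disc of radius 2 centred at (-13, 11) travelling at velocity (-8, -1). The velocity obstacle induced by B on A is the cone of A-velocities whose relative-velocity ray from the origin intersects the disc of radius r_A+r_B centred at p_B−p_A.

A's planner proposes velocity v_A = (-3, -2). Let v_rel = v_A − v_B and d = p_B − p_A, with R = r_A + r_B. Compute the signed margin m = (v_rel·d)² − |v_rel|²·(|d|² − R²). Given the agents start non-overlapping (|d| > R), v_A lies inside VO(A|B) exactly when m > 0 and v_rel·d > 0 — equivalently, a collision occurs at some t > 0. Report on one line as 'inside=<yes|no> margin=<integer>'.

d = (-22, -2),  |d|² = 488;  R = 7+2 = 9,  c = 488−9² = 407
v_rel = (5, -1),  |v_rel|² = 26;  v_rel·d = (5)·(-22) + (-1)·(-2) = -108
26·t² + 216·t + 407 = 0  ⇒  m = (-108)² − 26·407 = 1082
m = 1082 > 0,  v_rel·d = -108 < 0  ⇒  outside

inside=no margin=1082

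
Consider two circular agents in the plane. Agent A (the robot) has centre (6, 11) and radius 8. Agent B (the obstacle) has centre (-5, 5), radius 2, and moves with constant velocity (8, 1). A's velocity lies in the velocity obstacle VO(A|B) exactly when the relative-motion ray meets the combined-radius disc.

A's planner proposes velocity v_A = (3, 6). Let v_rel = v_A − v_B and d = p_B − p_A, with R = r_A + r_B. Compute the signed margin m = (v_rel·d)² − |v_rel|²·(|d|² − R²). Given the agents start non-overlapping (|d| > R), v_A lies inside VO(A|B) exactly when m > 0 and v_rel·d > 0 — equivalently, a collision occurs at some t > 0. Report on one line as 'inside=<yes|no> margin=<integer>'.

d = (-11, -6),  |d|² = 157;  R = 8+2 = 10,  c = 157−10² = 57
v_rel = (-5, 5),  |v_rel|² = 50;  v_rel·d = (-5)·(-11) + (5)·(-6) = 25
50·t² − 50·t + 57 = 0  ⇒  m = 25² − 50·57 = -2225
m = -2225 < 0,  v_rel·d = 25 > 0  ⇒  outside

inside=no margin=-2225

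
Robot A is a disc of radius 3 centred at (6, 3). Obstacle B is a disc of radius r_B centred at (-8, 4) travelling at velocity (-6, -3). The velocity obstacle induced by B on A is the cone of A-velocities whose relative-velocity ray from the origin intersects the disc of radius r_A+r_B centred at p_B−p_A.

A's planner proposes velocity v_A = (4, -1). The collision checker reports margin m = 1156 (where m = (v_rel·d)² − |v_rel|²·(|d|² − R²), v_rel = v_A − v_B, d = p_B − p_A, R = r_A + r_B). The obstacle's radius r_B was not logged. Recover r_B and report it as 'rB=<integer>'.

m = 1156
d = (-14, 1);  v_rel = (10, 2),  |v_rel|² = 104
v_rel×d = (10)·(1) − (2)·(-14) = 38
since m = R²·104 − 38²:  R² = (1444 + 1156) / 104 = 25
R = √25 = 5  ⇒  r_B = 5 − 3 = 2

rB=2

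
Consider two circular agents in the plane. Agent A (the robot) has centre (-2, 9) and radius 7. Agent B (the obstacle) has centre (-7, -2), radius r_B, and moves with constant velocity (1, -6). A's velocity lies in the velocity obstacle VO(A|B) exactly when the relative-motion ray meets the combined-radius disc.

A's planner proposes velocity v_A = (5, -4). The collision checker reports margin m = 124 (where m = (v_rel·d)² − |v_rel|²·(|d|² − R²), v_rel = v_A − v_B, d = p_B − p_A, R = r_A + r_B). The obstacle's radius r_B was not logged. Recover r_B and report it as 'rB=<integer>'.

m = 124
d = (-5, -11);  v_rel = (4, 2),  |v_rel|² = 20
v_rel×d = (4)·(-11) − (2)·(-5) = -34
since m = R²·20 − (-34)²:  R² = (1156 + 124) / 20 = 64
R = √64 = 8  ⇒  r_B = 8 − 7 = 1

rB=1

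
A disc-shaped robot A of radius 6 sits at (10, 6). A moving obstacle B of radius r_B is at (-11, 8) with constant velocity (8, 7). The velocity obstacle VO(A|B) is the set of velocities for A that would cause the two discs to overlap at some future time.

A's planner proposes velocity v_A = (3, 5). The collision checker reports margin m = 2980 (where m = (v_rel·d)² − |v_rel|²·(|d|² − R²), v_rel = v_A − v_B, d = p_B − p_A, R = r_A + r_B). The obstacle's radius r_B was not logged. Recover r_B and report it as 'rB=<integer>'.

m = 2980
d = (-21, 2);  v_rel = (-5, -2),  |v_rel|² = 29
v_rel×d = (-5)·(2) − (-2)·(-21) = -52
since m = R²·29 − (-52)²:  R² = (2704 + 2980) / 29 = 196
R = √196 = 14  ⇒  r_B = 14 − 6 = 8

rB=8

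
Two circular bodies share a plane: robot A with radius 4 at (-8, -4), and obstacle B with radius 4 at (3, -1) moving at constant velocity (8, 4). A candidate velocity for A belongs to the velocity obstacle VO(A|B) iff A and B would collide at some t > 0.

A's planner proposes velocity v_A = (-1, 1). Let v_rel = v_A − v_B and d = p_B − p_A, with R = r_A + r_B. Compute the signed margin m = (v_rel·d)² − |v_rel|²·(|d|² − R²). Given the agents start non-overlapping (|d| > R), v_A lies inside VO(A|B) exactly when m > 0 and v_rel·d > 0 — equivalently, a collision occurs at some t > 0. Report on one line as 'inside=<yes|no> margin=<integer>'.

d = (11, 3),  |d|² = 130;  R = 4+4 = 8,  c = 130−8² = 66
v_rel = (-9, -3),  |v_rel|² = 90;  v_rel·d = (-9)·(11) + (-3)·(3) = -108
90·t² + 216·t + 66 = 0  ⇒  m = (-108)² − 90·66 = 5724
m = 5724 > 0,  v_rel·d = -108 < 0  ⇒  outside

inside=no margin=5724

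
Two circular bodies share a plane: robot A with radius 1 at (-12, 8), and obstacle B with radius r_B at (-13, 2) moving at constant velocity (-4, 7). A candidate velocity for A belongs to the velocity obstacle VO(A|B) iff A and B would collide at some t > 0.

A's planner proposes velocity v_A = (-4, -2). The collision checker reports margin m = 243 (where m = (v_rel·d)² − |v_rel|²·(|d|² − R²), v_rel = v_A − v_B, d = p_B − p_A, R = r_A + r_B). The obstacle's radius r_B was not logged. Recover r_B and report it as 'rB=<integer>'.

m = 243
d = (-1, -6);  v_rel = (0, -9),  |v_rel|² = 81
v_rel×d = (0)·(-6) − (-9)·(-1) = -9
since m = R²·81 − (-9)²:  R² = (81 + 243) / 81 = 4
R = √4 = 2  ⇒  r_B = 2 − 1 = 1

rB=1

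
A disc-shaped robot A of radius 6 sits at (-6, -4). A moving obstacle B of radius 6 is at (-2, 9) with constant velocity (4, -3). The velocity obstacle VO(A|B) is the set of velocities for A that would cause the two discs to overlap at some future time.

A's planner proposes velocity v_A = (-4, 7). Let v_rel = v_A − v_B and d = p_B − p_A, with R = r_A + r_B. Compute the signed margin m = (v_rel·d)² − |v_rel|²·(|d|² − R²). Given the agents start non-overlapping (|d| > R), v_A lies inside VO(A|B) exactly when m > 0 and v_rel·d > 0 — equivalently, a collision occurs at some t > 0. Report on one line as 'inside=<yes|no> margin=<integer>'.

d = (4, 13),  |d|² = 185;  R = 6+6 = 12,  c = 185−12² = 41
v_rel = (-8, 10),  |v_rel|² = 164;  v_rel·d = (-8)·(4) + (10)·(13) = 98
164·t² − 196·t + 41 = 0  ⇒  m = 98² − 164·41 = 2880
m = 2880 > 0,  v_rel·d = 98 > 0  ⇒  inside

inside=yes margin=2880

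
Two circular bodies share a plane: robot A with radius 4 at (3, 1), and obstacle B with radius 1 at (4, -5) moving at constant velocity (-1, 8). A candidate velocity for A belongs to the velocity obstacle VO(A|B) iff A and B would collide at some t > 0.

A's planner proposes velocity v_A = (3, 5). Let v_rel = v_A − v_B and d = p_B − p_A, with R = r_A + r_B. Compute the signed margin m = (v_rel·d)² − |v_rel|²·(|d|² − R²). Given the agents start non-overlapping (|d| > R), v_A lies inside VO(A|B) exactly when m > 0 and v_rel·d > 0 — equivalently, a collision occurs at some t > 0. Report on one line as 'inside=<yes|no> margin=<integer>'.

d = (1, -6),  |d|² = 37;  R = 4+1 = 5,  c = 37−5² = 12
v_rel = (4, -3),  |v_rel|² = 25;  v_rel·d = (4)·(1) + (-3)·(-6) = 22
25·t² − 44·t + 12 = 0  ⇒  m = 22² − 25·12 = 184
m = 184 > 0,  v_rel·d = 22 > 0  ⇒  inside

inside=yes margin=184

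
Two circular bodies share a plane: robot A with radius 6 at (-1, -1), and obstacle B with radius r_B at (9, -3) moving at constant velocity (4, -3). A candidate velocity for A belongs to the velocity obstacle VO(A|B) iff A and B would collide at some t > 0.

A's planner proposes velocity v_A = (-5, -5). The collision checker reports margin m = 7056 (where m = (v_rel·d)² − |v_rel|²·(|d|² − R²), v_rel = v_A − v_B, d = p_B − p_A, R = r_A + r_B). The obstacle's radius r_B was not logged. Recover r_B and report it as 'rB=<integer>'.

m = 7056
d = (10, -2);  v_rel = (-9, -2),  |v_rel|² = 85
v_rel×d = (-9)·(-2) − (-2)·(10) = 38
since m = R²·85 − 38²:  R² = (1444 + 7056) / 85 = 100
R = √100 = 10  ⇒  r_B = 10 − 6 = 4

rB=4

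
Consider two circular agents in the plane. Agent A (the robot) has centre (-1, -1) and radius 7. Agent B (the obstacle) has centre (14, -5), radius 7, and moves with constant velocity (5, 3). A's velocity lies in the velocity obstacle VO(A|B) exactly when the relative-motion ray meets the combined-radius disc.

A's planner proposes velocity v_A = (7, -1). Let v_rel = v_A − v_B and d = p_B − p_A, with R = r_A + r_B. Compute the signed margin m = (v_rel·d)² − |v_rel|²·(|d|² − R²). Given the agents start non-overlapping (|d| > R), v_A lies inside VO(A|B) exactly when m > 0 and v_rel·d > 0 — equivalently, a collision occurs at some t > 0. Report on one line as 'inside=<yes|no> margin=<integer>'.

d = (15, -4),  |d|² = 241;  R = 7+7 = 14,  c = 241−14² = 45
v_rel = (2, -4),  |v_rel|² = 20;  v_rel·d = (2)·(15) + (-4)·(-4) = 46
20·t² − 92·t + 45 = 0  ⇒  m = 46² − 20·45 = 1216
m = 1216 > 0,  v_rel·d = 46 > 0  ⇒  inside

inside=yes margin=1216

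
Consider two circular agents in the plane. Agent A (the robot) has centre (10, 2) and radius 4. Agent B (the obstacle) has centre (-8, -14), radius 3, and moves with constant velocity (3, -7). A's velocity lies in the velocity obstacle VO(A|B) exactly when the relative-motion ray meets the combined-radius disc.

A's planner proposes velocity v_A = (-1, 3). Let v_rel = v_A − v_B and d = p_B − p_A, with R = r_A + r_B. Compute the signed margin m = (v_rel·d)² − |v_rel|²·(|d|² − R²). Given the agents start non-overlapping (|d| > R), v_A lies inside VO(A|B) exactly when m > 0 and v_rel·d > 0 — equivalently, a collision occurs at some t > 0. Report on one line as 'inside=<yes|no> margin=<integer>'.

d = (-18, -16),  |d|² = 580;  R = 4+3 = 7,  c = 580−7² = 531
v_rel = (-4, 10),  |v_rel|² = 116;  v_rel·d = (-4)·(-18) + (10)·(-16) = -88
116·t² + 176·t + 531 = 0  ⇒  m = (-88)² − 116·531 = -53852
m = -53852 < 0,  v_rel·d = -88 < 0  ⇒  outside

inside=no margin=-53852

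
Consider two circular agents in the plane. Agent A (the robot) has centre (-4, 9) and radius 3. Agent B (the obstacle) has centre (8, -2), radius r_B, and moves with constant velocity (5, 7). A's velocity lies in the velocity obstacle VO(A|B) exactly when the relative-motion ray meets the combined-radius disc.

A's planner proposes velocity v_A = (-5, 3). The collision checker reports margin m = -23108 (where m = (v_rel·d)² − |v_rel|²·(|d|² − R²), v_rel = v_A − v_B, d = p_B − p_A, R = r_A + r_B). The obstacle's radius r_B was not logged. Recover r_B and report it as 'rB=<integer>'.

m = -23108
d = (12, -11);  v_rel = (-10, -4),  |v_rel|² = 116
v_rel×d = (-10)·(-11) − (-4)·(12) = 158
since m = R²·116 − 158²:  R² = (24964 + -23108) / 116 = 16
R = √16 = 4  ⇒  r_B = 4 − 3 = 1

rB=1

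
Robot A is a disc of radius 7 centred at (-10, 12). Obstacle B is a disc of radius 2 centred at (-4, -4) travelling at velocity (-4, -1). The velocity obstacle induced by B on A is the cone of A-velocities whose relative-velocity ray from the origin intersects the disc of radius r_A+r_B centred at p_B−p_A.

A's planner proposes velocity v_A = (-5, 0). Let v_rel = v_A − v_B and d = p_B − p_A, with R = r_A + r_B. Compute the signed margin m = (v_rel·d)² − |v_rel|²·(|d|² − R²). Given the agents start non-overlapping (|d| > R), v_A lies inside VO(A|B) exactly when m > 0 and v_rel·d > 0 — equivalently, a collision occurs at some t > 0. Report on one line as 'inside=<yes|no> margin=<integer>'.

d = (6, -16),  |d|² = 292;  R = 7+2 = 9,  c = 292−9² = 211
v_rel = (-1, 1),  |v_rel|² = 2;  v_rel·d = (-1)·(6) + (1)·(-16) = -22
2·t² + 44·t + 211 = 0  ⇒  m = (-22)² − 2·211 = 62
m = 62 > 0,  v_rel·d = -22 < 0  ⇒  outside

inside=no margin=62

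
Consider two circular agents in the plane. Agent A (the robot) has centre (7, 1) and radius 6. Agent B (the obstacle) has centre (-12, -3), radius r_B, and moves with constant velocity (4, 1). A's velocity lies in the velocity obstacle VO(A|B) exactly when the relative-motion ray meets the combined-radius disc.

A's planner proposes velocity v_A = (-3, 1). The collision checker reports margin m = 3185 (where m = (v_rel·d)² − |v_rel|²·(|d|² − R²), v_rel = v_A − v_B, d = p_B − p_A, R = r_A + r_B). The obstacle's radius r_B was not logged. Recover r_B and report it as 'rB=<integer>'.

m = 3185
d = (-19, -4);  v_rel = (-7, 0),  |v_rel|² = 49
v_rel×d = (-7)·(-4) − (0)·(-19) = 28
since m = R²·49 − 28²:  R² = (784 + 3185) / 49 = 81
R = √81 = 9  ⇒  r_B = 9 − 6 = 3

rB=3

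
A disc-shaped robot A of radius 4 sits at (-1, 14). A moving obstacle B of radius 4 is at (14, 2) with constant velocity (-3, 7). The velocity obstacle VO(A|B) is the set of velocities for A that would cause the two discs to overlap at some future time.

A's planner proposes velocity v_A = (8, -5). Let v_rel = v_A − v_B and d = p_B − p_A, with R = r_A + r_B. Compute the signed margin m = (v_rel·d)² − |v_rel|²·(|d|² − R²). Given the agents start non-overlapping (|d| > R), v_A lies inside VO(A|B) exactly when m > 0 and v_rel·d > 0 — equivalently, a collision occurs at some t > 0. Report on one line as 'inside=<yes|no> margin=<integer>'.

d = (15, -12),  |d|² = 369;  R = 4+4 = 8,  c = 369−8² = 305
v_rel = (11, -12),  |v_rel|² = 265;  v_rel·d = (11)·(15) + (-12)·(-12) = 309
265·t² − 618·t + 305 = 0  ⇒  m = 309² − 265·305 = 14656
m = 14656 > 0,  v_rel·d = 309 > 0  ⇒  inside

inside=yes margin=14656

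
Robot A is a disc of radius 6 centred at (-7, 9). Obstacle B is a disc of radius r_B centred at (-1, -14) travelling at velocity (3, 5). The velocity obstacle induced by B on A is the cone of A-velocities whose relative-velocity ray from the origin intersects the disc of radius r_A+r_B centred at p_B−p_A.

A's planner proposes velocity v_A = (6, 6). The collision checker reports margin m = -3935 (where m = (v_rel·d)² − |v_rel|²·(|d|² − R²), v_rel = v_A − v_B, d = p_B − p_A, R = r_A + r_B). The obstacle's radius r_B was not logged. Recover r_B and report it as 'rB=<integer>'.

m = -3935
d = (6, -23);  v_rel = (3, 1),  |v_rel|² = 10
v_rel×d = (3)·(-23) − (1)·(6) = -75
since m = R²·10 − (-75)²:  R² = (5625 + -3935) / 10 = 169
R = √169 = 13  ⇒  r_B = 13 − 6 = 7

rB=7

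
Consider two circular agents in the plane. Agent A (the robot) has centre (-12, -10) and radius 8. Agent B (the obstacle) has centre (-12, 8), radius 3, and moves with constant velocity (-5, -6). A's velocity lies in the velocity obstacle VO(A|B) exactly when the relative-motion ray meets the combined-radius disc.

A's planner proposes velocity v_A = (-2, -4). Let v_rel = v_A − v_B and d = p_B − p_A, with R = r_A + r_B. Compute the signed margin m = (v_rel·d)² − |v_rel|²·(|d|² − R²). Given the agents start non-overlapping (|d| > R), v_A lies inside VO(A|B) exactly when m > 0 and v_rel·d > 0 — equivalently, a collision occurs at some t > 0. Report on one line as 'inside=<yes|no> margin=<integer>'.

d = (0, 18),  |d|² = 324;  R = 8+3 = 11,  c = 324−11² = 203
v_rel = (3, 2),  |v_rel|² = 13;  v_rel·d = (3)·(0) + (2)·(18) = 36
13·t² − 72·t + 203 = 0  ⇒  m = 36² − 13·203 = -1343
m = -1343 < 0,  v_rel·d = 36 > 0  ⇒  outside

inside=no margin=-1343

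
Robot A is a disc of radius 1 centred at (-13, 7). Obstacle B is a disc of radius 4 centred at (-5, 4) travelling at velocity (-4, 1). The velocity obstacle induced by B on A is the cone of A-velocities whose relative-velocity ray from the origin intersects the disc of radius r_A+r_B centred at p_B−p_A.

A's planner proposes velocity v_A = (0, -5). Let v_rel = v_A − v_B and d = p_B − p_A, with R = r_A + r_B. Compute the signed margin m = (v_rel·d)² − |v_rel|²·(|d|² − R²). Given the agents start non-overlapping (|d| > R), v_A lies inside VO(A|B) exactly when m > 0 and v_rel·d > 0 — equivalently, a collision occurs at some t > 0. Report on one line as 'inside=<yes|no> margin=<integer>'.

d = (8, -3),  |d|² = 73;  R = 1+4 = 5,  c = 73−5² = 48
v_rel = (4, -6),  |v_rel|² = 52;  v_rel·d = (4)·(8) + (-6)·(-3) = 50
52·t² − 100·t + 48 = 0  ⇒  m = 50² − 52·48 = 4
m = 4 > 0,  v_rel·d = 50 > 0  ⇒  inside

inside=yes margin=4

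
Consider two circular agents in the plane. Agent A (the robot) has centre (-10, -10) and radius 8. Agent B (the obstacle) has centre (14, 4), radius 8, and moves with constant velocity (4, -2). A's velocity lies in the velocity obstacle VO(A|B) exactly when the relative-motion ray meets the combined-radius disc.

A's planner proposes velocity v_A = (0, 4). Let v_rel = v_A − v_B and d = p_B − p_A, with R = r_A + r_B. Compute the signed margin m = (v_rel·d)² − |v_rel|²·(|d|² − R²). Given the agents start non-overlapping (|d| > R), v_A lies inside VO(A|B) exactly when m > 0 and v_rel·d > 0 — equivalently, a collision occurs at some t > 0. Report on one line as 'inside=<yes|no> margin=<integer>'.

d = (24, 14),  |d|² = 772;  R = 8+8 = 16,  c = 772−16² = 516
v_rel = (-4, 6),  |v_rel|² = 52;  v_rel·d = (-4)·(24) + (6)·(14) = -12
52·t² + 24·t + 516 = 0  ⇒  m = (-12)² − 52·516 = -26688
m = -26688 < 0,  v_rel·d = -12 < 0  ⇒  outside

inside=no margin=-26688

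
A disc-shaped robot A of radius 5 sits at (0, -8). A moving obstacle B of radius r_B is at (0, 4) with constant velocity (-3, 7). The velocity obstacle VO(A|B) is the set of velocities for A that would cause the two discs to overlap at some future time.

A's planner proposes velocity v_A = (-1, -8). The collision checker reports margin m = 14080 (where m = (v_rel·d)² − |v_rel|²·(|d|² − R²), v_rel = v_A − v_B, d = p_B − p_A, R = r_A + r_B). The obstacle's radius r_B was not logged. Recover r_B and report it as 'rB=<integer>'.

m = 14080
d = (0, 12);  v_rel = (2, -15),  |v_rel|² = 229
v_rel×d = (2)·(12) − (-15)·(0) = 24
since m = R²·229 − 24²:  R² = (576 + 14080) / 229 = 64
R = √64 = 8  ⇒  r_B = 8 − 5 = 3

rB=3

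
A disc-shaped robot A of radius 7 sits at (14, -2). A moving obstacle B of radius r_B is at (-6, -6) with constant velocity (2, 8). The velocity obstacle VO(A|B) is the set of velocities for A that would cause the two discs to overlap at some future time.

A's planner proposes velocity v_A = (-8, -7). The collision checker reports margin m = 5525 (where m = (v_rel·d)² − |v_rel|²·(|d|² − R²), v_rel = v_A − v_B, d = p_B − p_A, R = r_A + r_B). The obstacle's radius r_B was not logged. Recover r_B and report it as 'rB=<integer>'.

m = 5525
d = (-20, -4);  v_rel = (-10, -15),  |v_rel|² = 325
v_rel×d = (-10)·(-4) − (-15)·(-20) = -260
since m = R²·325 − (-260)²:  R² = (67600 + 5525) / 325 = 225
R = √225 = 15  ⇒  r_B = 15 − 7 = 8

rB=8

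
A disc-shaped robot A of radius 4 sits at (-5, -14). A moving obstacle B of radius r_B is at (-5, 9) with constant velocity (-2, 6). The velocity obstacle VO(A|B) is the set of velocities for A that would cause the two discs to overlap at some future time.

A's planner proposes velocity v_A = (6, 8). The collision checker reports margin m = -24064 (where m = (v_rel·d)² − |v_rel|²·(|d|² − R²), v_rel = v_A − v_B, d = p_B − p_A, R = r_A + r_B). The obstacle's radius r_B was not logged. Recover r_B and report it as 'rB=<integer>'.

m = -24064
d = (0, 23);  v_rel = (8, 2),  |v_rel|² = 68
v_rel×d = (8)·(23) − (2)·(0) = 184
since m = R²·68 − 184²:  R² = (33856 + -24064) / 68 = 144
R = √144 = 12  ⇒  r_B = 12 − 4 = 8

rB=8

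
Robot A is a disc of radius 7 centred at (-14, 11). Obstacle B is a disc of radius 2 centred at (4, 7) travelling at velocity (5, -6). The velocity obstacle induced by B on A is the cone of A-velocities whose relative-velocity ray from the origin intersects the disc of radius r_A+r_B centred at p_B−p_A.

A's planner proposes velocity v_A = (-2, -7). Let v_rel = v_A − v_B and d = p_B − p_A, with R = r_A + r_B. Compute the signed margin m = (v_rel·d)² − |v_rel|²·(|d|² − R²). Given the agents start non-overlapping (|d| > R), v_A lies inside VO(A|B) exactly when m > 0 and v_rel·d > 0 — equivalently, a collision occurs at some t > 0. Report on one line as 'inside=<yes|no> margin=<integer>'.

d = (18, -4),  |d|² = 340;  R = 7+2 = 9,  c = 340−9² = 259
v_rel = (-7, -1),  |v_rel|² = 50;  v_rel·d = (-7)·(18) + (-1)·(-4) = -122
50·t² + 244·t + 259 = 0  ⇒  m = (-122)² − 50·259 = 1934
m = 1934 > 0,  v_rel·d = -122 < 0  ⇒  outside

inside=no margin=1934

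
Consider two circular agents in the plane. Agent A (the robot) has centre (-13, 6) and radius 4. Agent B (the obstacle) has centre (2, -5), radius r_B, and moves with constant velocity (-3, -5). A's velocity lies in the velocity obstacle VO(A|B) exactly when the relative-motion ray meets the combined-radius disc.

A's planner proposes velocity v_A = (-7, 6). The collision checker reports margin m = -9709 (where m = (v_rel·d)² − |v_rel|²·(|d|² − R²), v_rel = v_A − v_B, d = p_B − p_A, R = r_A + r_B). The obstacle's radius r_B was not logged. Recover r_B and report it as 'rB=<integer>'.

m = -9709
d = (15, -11);  v_rel = (-4, 11),  |v_rel|² = 137
v_rel×d = (-4)·(-11) − (11)·(15) = -121
since m = R²·137 − (-121)²:  R² = (14641 + -9709) / 137 = 36
R = √36 = 6  ⇒  r_B = 6 − 4 = 2

rB=2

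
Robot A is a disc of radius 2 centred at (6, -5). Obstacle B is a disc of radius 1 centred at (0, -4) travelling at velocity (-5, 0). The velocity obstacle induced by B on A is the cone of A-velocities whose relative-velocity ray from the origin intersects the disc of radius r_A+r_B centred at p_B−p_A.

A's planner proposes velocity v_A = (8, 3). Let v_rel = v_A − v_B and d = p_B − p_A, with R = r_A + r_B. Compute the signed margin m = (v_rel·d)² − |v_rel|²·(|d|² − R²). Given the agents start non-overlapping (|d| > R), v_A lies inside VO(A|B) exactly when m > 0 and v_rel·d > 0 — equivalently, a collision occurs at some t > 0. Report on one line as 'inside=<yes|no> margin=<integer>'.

d = (-6, 1),  |d|² = 37;  R = 2+1 = 3,  c = 37−3² = 28
v_rel = (13, 3),  |v_rel|² = 178;  v_rel·d = (13)·(-6) + (3)·(1) = -75
178·t² + 150·t + 28 = 0  ⇒  m = (-75)² − 178·28 = 641
m = 641 > 0,  v_rel·d = -75 < 0  ⇒  outside

inside=no margin=641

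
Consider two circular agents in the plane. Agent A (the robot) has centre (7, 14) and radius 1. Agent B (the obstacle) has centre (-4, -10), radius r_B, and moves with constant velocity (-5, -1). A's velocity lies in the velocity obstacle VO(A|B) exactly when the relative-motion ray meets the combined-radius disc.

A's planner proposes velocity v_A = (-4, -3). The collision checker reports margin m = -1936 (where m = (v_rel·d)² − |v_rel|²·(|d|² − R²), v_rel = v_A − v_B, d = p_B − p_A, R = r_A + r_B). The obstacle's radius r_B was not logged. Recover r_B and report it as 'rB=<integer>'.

m = -1936
d = (-11, -24);  v_rel = (1, -2),  |v_rel|² = 5
v_rel×d = (1)·(-24) − (-2)·(-11) = -46
since m = R²·5 − (-46)²:  R² = (2116 + -1936) / 5 = 36
R = √36 = 6  ⇒  r_B = 6 − 1 = 5

rB=5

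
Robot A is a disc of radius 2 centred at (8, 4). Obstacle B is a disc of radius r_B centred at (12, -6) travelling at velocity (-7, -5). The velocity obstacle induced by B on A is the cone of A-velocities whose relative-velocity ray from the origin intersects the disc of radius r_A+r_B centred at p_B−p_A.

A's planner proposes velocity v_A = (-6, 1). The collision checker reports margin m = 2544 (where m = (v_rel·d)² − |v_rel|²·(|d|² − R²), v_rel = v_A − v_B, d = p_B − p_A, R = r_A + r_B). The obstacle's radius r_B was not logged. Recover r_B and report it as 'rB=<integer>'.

m = 2544
d = (4, -10);  v_rel = (1, 6),  |v_rel|² = 37
v_rel×d = (1)·(-10) − (6)·(4) = -34
since m = R²·37 − (-34)²:  R² = (1156 + 2544) / 37 = 100
R = √100 = 10  ⇒  r_B = 10 − 2 = 8

rB=8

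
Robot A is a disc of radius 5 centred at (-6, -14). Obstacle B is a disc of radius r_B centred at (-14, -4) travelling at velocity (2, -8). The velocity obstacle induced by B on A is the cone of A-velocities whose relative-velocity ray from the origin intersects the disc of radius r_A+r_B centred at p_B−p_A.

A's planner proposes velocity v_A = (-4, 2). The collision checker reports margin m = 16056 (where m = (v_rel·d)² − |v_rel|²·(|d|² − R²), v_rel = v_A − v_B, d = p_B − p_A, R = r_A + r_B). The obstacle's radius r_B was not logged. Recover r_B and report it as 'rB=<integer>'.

m = 16056
d = (-8, 10);  v_rel = (-6, 10),  |v_rel|² = 136
v_rel×d = (-6)·(10) − (10)·(-8) = 20
since m = R²·136 − 20²:  R² = (400 + 16056) / 136 = 121
R = √121 = 11  ⇒  r_B = 11 − 5 = 6

rB=6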